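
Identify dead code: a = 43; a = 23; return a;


first assignment to a is overwritten before any read
Dead: 'a = 43'


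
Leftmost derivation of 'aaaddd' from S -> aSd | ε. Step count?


Derivation: S => aSd => aaSdd => aaaSddd => aaaddd
Steps: 4


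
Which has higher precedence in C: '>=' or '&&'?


'>=' is relational (level 7); '&&' is logical AND (level 2)
Higher level binds tighter
'>=' has higher precedence than '&&'


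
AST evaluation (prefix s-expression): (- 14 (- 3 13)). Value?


Evaluate inner: (- 3 13) = -10
Evaluate root: (- 14 -10) = 24
Result: 24


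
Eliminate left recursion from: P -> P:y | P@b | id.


Left-recursive alternatives: P:y, P@b; non-recursive: id
Introduce P': P -> idP', P' -> :yP' | @bP' | ε


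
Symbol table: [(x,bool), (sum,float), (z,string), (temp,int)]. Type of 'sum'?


Lookup 'sum' → type float


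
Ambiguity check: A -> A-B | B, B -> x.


precedence layered via separate nonterminal B: deterministic
Unambiguous


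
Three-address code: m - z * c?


Break into single-operator statements:
t1 = z * c
t2 = m - t1


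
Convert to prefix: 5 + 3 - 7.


left-to-right (same/higher precedence on left): tree is (- (+ 5 3) 7)
Prefix: - + 5 3 7


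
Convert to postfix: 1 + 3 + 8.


Left to right (same or higher precedence on left)
Postfix: 1 3 + 8 +


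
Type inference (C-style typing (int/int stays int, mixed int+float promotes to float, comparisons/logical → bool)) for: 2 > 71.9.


Operand types: int > float
Rule: comparison yields bool
Result type: bool


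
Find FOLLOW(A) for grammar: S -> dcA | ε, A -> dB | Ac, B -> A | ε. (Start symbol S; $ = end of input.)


$ ∈ FOLLOW(S). For each A -> αBβ: add FIRST(β)\{ε} to FOLLOW(B); if β nullable, add FOLLOW(A).
FOLLOW(A) = {$, c}


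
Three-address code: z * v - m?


Break into single-operator statements:
t1 = z * v
t2 = t1 - m


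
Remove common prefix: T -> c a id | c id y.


Common prefix: 'c'
Factored: T -> c T', T' -> a id | id y


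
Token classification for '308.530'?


Pattern: digits with a decimal point
Type: FLOAT_LITERAL


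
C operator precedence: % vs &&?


'%' is multiplicative (level 10); '&&' is logical AND (level 2)
Higher level binds tighter
'%' has higher precedence than '&&'


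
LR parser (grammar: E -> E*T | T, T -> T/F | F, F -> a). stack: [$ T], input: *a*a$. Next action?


lookahead ∉ {/} so T won't extend; reduce E -> T
Action: reduce (E -> T)


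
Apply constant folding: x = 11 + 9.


11 + 9 = 20 at compile time
Optimized: x = 20


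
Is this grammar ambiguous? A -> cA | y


right-linear, alternatives start with distinct terminals 'c' vs 'y': unique leftmost derivation
Unambiguous


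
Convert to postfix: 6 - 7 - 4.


Left to right (same or higher precedence on left)
Postfix: 6 7 - 4 -


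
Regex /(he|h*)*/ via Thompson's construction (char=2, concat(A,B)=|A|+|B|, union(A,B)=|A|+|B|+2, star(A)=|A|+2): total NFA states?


Syntax tree has 3 char leaf(s), 1 union(s), 2 star(s)
chars contribute 3×2 = 6; each union adds +2; each star adds +2
Total: 6 + 2 + 4 = 12 states


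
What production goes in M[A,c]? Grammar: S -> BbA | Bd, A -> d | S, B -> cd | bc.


For [A, c]: 'c' ∈ FIRST(S)
Entry: A -> S


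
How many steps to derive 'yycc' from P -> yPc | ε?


Derivation: P => yPc => yyPcc => yycc
Steps: 3


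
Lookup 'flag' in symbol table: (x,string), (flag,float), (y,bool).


Lookup 'flag' → type float


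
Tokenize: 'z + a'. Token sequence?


Scan left to right, longest-match per lexeme
Tokens: ID(z), OP(+), ID(a)


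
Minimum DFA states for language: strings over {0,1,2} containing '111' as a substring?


KMP-style automaton: 3 progress states + 1 absorbing accept = 4
Minimal DFA: 4 states


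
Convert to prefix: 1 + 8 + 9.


left-to-right (same/higher precedence on left): tree is (+ (+ 1 8) 9)
Prefix: + + 1 8 9


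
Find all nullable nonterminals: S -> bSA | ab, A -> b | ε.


A nonterminal is nullable iff some alternative derives ε (directly, or every symbol in it is nullable)
Nullable: {A}


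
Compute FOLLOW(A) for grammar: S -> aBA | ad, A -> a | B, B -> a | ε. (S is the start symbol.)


$ ∈ FOLLOW(S). For each A -> αBβ: add FIRST(β)\{ε} to FOLLOW(B); if β nullable, add FOLLOW(A).
FOLLOW(A) = {$}


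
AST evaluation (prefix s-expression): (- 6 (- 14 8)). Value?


Evaluate inner: (- 14 8) = 6
Evaluate root: (- 6 6) = 0
Result: 0


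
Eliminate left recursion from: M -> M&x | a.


Left-recursive alternatives: M&x; non-recursive: a
Introduce M': M -> aM', M' -> &xM' | ε


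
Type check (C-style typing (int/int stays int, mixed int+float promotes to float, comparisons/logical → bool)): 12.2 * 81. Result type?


Operand types: float * int
Rule: mixed int/float promotes to float; int/int stays int
Result type: float


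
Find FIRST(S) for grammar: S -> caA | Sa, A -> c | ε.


Per alternative of S: FIRST(caA) = {c}; FIRST(Sa) = {c}
FIRST(S) = {c}


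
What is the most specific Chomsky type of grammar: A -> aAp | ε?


Single nonterminal LHS, but a^n p^n is not regular
Classification: Type 2 (Context-Free)


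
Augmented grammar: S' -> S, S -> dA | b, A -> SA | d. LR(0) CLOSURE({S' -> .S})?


Start: S' -> .S
For each item with dot before a nonterminal B, add B -> .γ for every B-production
Closure: [S' -> .S, S -> .dA, S -> .b]


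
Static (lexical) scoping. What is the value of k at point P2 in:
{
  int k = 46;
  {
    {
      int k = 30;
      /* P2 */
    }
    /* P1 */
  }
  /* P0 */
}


k declared in the same block as P2
k = 30


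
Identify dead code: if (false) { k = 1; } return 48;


condition is constant false, so the whole block is unreachable
Dead: 'if (false) { k = 1; }'


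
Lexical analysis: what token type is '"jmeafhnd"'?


Pattern: double-quoted sequence
Type: STRING_LITERAL


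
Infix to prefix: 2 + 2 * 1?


'*' binds tighter: tree is (+ 2 (* 2 1))
Prefix: + 2 * 2 1


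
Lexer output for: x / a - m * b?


Scan left to right, longest-match per lexeme
Tokens: ID(x), OP(/), ID(a), OP(-), ID(m), OP(*), ID(b)


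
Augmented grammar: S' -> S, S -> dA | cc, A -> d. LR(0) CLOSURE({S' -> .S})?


Start: S' -> .S
For each item with dot before a nonterminal B, add B -> .γ for every B-production
Closure: [S' -> .S, S -> .dA, S -> .cc]


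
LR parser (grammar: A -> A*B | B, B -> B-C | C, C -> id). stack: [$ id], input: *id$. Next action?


'id' on top is the handle for C -> id
Action: reduce (C -> id)


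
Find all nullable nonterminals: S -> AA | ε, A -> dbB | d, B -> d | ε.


A nonterminal is nullable iff some alternative derives ε (directly, or every symbol in it is nullable)
Nullable: {B, S}


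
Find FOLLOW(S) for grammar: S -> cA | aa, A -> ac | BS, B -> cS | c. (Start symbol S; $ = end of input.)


$ ∈ FOLLOW(S). For each A -> αBβ: add FIRST(β)\{ε} to FOLLOW(B); if β nullable, add FOLLOW(A).
FOLLOW(S) = {$, a, c}


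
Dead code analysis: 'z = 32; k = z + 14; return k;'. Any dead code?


z is read by k's definition; k is returned
No dead code


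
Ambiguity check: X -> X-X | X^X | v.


'v-v^v' has two parse trees (no precedence encoded between - and ^)
Ambiguous


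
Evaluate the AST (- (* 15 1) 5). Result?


Evaluate inner: (* 15 1) = 15
Evaluate root: (- 15 5) = 10
Result: 10


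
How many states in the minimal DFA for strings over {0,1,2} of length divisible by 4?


Track length mod 4: states 0..3, accept at 0
Minimal DFA: 4 states


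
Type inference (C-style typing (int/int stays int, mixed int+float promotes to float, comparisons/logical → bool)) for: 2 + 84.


Operand types: int + int
Rule: mixed int/float promotes to float; int/int stays int
Result type: int


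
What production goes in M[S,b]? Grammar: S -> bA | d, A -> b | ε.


For [S, b]: 'b' ∈ FIRST(bA)
Entry: S -> bA


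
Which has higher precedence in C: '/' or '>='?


'/' is multiplicative (level 10); '>=' is relational (level 7)
Higher level binds tighter
'/' has higher precedence than '>='


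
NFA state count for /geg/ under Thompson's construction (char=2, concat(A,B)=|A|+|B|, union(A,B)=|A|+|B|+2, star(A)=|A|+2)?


Syntax tree has 3 char leaf(s), 0 union(s), 0 star(s)
chars contribute 3×2 = 6; each union adds +2; each star adds +2
Total: 6 + 0 + 0 = 6 states


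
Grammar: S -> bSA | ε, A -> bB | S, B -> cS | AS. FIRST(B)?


Per alternative of B: FIRST(cS) = {c}; FIRST(AS) = {b, ε}
FIRST(B) = {b, c, ε}


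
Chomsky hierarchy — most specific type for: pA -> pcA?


LHS has context (more than one symbol) and |LHS| ≤ |RHS|
Classification: Type 1 (Context-Sensitive)


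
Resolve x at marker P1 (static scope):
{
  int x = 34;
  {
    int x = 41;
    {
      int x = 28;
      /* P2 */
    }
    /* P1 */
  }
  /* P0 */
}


x declared in the same block as P1
x = 41


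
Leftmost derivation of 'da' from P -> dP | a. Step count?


Derivation: P => dP => da
Steps: 2


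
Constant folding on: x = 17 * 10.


17 * 10 = 170 at compile time
Optimized: x = 170


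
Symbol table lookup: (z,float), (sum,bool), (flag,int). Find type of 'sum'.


Lookup 'sum' → type bool


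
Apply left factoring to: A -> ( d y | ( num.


Common prefix: '('
Factored: A -> ( A', A' -> d y | num


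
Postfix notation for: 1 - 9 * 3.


* has higher precedence, evaluate 9*3 first
Postfix: 1 9 3 * -


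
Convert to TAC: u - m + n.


Break into single-operator statements:
t1 = u - m
t2 = t1 + n


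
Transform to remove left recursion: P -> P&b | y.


Left-recursive alternatives: P&b; non-recursive: y
Introduce P': P -> yP', P' -> &bP' | ε


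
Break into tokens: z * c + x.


Scan left to right, longest-match per lexeme
Tokens: ID(z), OP(*), ID(c), OP(+), ID(x)


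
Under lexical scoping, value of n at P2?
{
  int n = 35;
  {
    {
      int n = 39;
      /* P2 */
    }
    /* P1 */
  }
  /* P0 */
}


n declared in the same block as P2
n = 39


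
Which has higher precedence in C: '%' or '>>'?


'%' is multiplicative (level 10); '>>' is shift (level 8)
Higher level binds tighter
'%' has higher precedence than '>>'


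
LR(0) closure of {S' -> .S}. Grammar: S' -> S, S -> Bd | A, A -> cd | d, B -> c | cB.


Start: S' -> .S
For each item with dot before a nonterminal B, add B -> .γ for every B-production
Closure: [S' -> .S, S -> .Bd, S -> .A, B -> .c, B -> .cB, A -> .cd, A -> .d]


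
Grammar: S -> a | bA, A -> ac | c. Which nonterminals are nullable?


A nonterminal is nullable iff some alternative derives ε (directly, or every symbol in it is nullable)
Nullable: {}


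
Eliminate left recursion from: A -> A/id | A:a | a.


Left-recursive alternatives: A/id, A:a; non-recursive: a
Introduce A': A -> aA', A' -> /idA' | :aA' | ε


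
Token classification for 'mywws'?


Pattern: letter/underscore followed by alphanumerics, not a keyword
Type: IDENTIFIER


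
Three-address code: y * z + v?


Break into single-operator statements:
t1 = y * z
t2 = t1 + v


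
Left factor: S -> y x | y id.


Common prefix: 'y'
Factored: S -> y S', S' -> x | id


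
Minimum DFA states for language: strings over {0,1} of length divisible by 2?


Track length mod 2: states 0..1, accept at 0
Minimal DFA: 2 states


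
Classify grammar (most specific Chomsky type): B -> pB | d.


Right-linear: every RHS is a terminal or a terminal followed by one nonterminal
Classification: Type 3 (Regular)


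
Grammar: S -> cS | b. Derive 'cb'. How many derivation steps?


Derivation: S => cS => cb
Steps: 2


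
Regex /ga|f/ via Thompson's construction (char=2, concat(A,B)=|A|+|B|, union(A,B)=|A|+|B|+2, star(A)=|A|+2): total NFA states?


Syntax tree has 3 char leaf(s), 1 union(s), 0 star(s)
chars contribute 3×2 = 6; each union adds +2; each star adds +2
Total: 6 + 2 + 0 = 8 states


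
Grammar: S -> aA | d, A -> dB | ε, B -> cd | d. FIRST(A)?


Per alternative of A: FIRST(dB) = {d}; FIRST(ε) = {ε}
FIRST(A) = {d, ε}


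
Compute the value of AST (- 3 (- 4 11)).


Evaluate inner: (- 4 11) = -7
Evaluate root: (- 3 -7) = 10
Result: 10


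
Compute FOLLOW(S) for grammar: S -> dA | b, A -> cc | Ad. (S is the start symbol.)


$ ∈ FOLLOW(S). For each A -> αBβ: add FIRST(β)\{ε} to FOLLOW(B); if β nullable, add FOLLOW(A).
FOLLOW(S) = {$}


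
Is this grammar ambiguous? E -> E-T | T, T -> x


precedence layered via separate nonterminal T: deterministic
Unambiguous


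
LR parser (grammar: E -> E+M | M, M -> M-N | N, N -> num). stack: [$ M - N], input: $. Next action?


handle 'M-N' on top
Action: reduce (M -> M-N)


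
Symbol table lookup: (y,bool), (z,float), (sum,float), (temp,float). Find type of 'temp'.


Lookup 'temp' → type float


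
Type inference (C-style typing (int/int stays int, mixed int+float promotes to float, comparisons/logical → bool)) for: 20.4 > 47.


Operand types: float > int
Rule: comparison yields bool
Result type: bool


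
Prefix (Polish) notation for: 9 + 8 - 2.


left-to-right (same/higher precedence on left): tree is (- (+ 9 8) 2)
Prefix: - + 9 8 2


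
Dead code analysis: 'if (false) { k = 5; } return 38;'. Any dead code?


condition is constant false, so the whole block is unreachable
Dead: 'if (false) { k = 5; }'


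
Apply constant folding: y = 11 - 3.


11 - 3 = 8 at compile time
Optimized: y = 8


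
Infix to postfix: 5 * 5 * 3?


Left to right (same or higher precedence on left)
Postfix: 5 5 * 3 *


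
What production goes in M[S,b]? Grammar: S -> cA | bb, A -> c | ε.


For [S, b]: 'b' ∈ FIRST(bb)
Entry: S -> bb


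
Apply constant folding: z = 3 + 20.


3 + 20 = 23 at compile time
Optimized: z = 23


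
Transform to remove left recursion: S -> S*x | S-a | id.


Left-recursive alternatives: S*x, S-a; non-recursive: id
Introduce S': S -> idS', S' -> *xS' | -aS' | ε


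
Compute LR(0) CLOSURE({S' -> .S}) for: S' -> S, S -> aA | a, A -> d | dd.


Start: S' -> .S
For each item with dot before a nonterminal B, add B -> .γ for every B-production
Closure: [S' -> .S, S -> .aA, S -> .a]


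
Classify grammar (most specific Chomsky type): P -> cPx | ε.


Single nonterminal LHS, but c^n x^n is not regular
Classification: Type 2 (Context-Free)


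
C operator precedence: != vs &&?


'!=' is equality (level 6); '&&' is logical AND (level 2)
Higher level binds tighter
'!=' has higher precedence than '&&'


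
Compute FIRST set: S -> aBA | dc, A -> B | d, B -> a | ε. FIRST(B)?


Per alternative of B: FIRST(a) = {a}; FIRST(ε) = {ε}
FIRST(B) = {a, ε}


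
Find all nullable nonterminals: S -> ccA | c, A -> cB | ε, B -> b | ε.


A nonterminal is nullable iff some alternative derives ε (directly, or every symbol in it is nullable)
Nullable: {A, B}


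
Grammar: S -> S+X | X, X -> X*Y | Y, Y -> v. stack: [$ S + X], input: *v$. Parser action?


'*' can extend X; shift to build X -> X*Y
Action: shift


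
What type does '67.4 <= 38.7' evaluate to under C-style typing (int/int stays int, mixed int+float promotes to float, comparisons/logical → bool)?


Operand types: float <= float
Rule: comparison yields bool
Result type: bool


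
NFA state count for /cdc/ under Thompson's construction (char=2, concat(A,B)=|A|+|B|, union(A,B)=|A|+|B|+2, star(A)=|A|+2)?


Syntax tree has 3 char leaf(s), 0 union(s), 0 star(s)
chars contribute 3×2 = 6; each union adds +2; each star adds +2
Total: 6 + 0 + 0 = 6 states


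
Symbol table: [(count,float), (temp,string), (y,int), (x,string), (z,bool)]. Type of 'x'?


Lookup 'x' → type string


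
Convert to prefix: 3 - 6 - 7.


left-to-right (same/higher precedence on left): tree is (- (- 3 6) 7)
Prefix: - - 3 6 7


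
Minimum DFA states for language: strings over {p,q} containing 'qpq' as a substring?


KMP-style automaton: 3 progress states + 1 absorbing accept = 4
Minimal DFA: 4 states


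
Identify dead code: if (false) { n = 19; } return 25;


condition is constant false, so the whole block is unreachable
Dead: 'if (false) { n = 19; }'


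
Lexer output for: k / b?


Scan left to right, longest-match per lexeme
Tokens: ID(k), OP(/), ID(b)


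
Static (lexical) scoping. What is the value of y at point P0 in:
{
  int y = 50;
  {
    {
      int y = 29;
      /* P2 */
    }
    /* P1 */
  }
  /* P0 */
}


y declared in the same block as P0
y = 50


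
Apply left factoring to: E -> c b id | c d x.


Common prefix: 'c'
Factored: E -> c E', E' -> b id | d x


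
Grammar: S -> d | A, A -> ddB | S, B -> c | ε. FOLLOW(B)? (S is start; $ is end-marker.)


$ ∈ FOLLOW(S). For each A -> αBβ: add FIRST(β)\{ε} to FOLLOW(B); if β nullable, add FOLLOW(A).
FOLLOW(B) = {$}


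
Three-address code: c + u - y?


Break into single-operator statements:
t1 = c + u
t2 = t1 - y


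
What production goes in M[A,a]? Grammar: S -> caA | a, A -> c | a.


For [A, a]: 'a' ∈ FIRST(a)
Entry: A -> a


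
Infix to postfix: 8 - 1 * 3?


* has higher precedence, evaluate 1*3 first
Postfix: 8 1 3 * -


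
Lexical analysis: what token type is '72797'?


Pattern: digits only
Type: INTEGER_LITERAL


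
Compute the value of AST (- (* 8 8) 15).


Evaluate inner: (* 8 8) = 64
Evaluate root: (- 64 15) = 49
Result: 49


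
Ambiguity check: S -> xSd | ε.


balanced x^n…d^n: each string has a unique parse
Unambiguous


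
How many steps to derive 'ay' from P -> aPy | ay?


Derivation: P => ay
Steps: 1


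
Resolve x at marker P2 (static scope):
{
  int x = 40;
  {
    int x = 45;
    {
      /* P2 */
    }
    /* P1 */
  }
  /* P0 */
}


P2's block does not declare x; resolves to the enclosing declaration at depth 1
x = 45


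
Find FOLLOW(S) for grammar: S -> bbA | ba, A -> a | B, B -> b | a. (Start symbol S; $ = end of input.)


$ ∈ FOLLOW(S). For each A -> αBβ: add FIRST(β)\{ε} to FOLLOW(B); if β nullable, add FOLLOW(A).
FOLLOW(S) = {$}


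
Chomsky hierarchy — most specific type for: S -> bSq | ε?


Single nonterminal LHS, but b^n q^n is not regular
Classification: Type 2 (Context-Free)


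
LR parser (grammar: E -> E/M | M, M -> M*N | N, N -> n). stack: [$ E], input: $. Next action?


start symbol E on stack, input exhausted
Action: accept


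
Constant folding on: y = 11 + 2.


11 + 2 = 13 at compile time
Optimized: y = 13


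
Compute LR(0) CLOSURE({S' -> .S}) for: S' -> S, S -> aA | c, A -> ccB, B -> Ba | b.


Start: S' -> .S
For each item with dot before a nonterminal B, add B -> .γ for every B-production
Closure: [S' -> .S, S -> .aA, S -> .c]


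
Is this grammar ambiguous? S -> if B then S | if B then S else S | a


dangling else: 'if B then if B then a else a' parses two ways
Ambiguous


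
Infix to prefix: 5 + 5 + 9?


left-to-right (same/higher precedence on left): tree is (+ (+ 5 5) 9)
Prefix: + + 5 5 9


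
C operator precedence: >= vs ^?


'>=' is relational (level 7); '^' is bitwise XOR (level 4)
Higher level binds tighter
'>=' has higher precedence than '^'


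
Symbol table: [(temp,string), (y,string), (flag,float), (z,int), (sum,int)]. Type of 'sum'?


Lookup 'sum' → type int


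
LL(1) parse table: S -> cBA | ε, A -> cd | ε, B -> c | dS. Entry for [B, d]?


For [B, d]: 'd' ∈ FIRST(dS)
Entry: B -> dS


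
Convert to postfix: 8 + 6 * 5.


* has higher precedence, evaluate 6*5 first
Postfix: 8 6 5 * +


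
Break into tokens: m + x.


Scan left to right, longest-match per lexeme
Tokens: ID(m), OP(+), ID(x)


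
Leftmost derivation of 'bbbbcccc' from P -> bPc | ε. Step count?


Derivation: P => bPc => bbPcc => bbbPccc => bbbbPcccc => bbbbcccc
Steps: 5


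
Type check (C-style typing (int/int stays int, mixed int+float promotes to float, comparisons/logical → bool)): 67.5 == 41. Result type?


Operand types: float == int
Rule: comparison yields bool
Result type: bool


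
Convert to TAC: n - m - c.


Break into single-operator statements:
t1 = n - m
t2 = t1 - c


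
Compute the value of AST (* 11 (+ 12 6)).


Evaluate inner: (+ 12 6) = 18
Evaluate root: (* 11 18) = 198
Result: 198


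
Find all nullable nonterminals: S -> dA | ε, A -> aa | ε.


A nonterminal is nullable iff some alternative derives ε (directly, or every symbol in it is nullable)
Nullable: {A, S}


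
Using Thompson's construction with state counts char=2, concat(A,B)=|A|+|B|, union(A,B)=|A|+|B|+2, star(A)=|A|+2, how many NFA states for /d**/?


Syntax tree has 1 char leaf(s), 0 union(s), 2 star(s)
chars contribute 1×2 = 2; each union adds +2; each star adds +2
Total: 2 + 0 + 4 = 6 states


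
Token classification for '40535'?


Pattern: digits only
Type: INTEGER_LITERAL


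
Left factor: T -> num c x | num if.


Common prefix: 'num'
Factored: T -> num T', T' -> c x | if


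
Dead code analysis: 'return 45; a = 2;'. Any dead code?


statement follows a return and is unreachable
Dead: 'a = 2'


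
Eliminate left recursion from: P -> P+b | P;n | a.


Left-recursive alternatives: P+b, P;n; non-recursive: a
Introduce P': P -> aP', P' -> +bP' | ;nP' | ε


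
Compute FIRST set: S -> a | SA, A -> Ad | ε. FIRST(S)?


Per alternative of S: FIRST(a) = {a}; FIRST(SA) = {a}
FIRST(S) = {a}


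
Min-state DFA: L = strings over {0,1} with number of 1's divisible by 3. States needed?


Track (count of 1) mod 3: states 0..2, accept at 0
Minimal DFA: 3 states


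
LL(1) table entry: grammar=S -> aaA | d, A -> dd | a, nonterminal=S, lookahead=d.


For [S, d]: 'd' ∈ FIRST(d)
Entry: S -> d


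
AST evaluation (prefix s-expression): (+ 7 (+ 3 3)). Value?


Evaluate inner: (+ 3 3) = 6
Evaluate root: (+ 7 6) = 13
Result: 13


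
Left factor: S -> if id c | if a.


Common prefix: 'if'
Factored: S -> if S', S' -> id c | a


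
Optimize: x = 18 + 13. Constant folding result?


18 + 13 = 31 at compile time
Optimized: x = 31


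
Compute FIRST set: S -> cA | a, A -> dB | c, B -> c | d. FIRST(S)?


Per alternative of S: FIRST(cA) = {c}; FIRST(a) = {a}
FIRST(S) = {a, c}


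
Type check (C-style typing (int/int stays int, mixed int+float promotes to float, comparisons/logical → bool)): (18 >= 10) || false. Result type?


Operand types: bool || bool
Rule: logical operators take bool operands and yield bool
Result type: bool


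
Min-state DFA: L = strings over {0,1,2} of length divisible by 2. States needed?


Track length mod 2: states 0..1, accept at 0
Minimal DFA: 2 states


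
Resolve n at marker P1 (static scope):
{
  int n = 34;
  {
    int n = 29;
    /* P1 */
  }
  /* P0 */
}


n declared in the same block as P1
n = 29


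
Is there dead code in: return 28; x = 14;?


statement follows a return and is unreachable
Dead: 'x = 14'


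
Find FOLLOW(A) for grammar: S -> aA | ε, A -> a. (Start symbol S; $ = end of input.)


$ ∈ FOLLOW(S). For each A -> αBβ: add FIRST(β)\{ε} to FOLLOW(B); if β nullable, add FOLLOW(A).
FOLLOW(A) = {$}


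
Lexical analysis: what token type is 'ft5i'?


Pattern: letter/underscore followed by alphanumerics, not a keyword
Type: IDENTIFIER


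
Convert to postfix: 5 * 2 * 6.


Left to right (same or higher precedence on left)
Postfix: 5 2 * 6 *


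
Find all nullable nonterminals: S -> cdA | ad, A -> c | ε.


A nonterminal is nullable iff some alternative derives ε (directly, or every symbol in it is nullable)
Nullable: {A}


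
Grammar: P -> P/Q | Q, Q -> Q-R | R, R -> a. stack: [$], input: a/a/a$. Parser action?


no handle on stack; shift 'a'
Action: shift


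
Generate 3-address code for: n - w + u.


Break into single-operator statements:
t1 = n - w
t2 = t1 + u


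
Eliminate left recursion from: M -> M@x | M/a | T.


Left-recursive alternatives: M@x, M/a; non-recursive: T
Introduce M': M -> TM', M' -> @xM' | /aM' | ε


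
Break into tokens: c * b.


Scan left to right, longest-match per lexeme
Tokens: ID(c), OP(*), ID(b)


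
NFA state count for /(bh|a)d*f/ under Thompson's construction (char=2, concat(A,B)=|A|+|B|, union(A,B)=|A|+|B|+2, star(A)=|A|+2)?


Syntax tree has 5 char leaf(s), 1 union(s), 1 star(s)
chars contribute 5×2 = 10; each union adds +2; each star adds +2
Total: 10 + 2 + 2 = 14 states


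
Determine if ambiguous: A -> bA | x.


right-linear, alternatives start with distinct terminals 'b' vs 'x': unique leftmost derivation
Unambiguous


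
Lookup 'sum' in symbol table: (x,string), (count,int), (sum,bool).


Lookup 'sum' → type bool


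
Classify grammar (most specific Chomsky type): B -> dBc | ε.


Single nonterminal LHS, but d^n c^n is not regular
Classification: Type 2 (Context-Free)


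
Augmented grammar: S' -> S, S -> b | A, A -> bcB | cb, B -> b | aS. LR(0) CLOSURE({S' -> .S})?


Start: S' -> .S
For each item with dot before a nonterminal B, add B -> .γ for every B-production
Closure: [S' -> .S, S -> .b, S -> .A, A -> .bcB, A -> .cb]


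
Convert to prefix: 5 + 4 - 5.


left-to-right (same/higher precedence on left): tree is (- (+ 5 4) 5)
Prefix: - + 5 4 5


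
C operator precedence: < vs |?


'<' is relational (level 7); '|' is bitwise OR (level 3)
Higher level binds tighter
'<' has higher precedence than '|'


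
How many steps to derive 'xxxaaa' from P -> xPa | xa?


Derivation: P => xPa => xxPaa => xxxaaa
Steps: 3


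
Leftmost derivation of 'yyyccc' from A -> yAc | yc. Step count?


Derivation: A => yAc => yyAcc => yyyccc
Steps: 3


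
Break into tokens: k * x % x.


Scan left to right, longest-match per lexeme
Tokens: ID(k), OP(*), ID(x), OP(%), ID(x)


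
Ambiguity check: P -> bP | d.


right-linear, alternatives start with distinct terminals 'b' vs 'd': unique leftmost derivation
Unambiguous


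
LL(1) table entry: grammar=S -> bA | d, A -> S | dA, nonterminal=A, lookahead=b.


For [A, b]: 'b' ∈ FIRST(S)
Entry: A -> S


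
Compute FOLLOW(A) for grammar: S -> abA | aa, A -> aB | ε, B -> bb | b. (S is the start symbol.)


$ ∈ FOLLOW(S). For each A -> αBβ: add FIRST(β)\{ε} to FOLLOW(B); if β nullable, add FOLLOW(A).
FOLLOW(A) = {$}


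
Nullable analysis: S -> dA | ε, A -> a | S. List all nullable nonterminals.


A nonterminal is nullable iff some alternative derives ε (directly, or every symbol in it is nullable)
Nullable: {A, S}


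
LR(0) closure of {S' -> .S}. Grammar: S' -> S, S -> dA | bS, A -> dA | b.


Start: S' -> .S
For each item with dot before a nonterminal B, add B -> .γ for every B-production
Closure: [S' -> .S, S -> .dA, S -> .bS]


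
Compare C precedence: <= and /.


'/' is multiplicative (level 10); '<=' is relational (level 7)
Higher level binds tighter
'/' has higher precedence than '<='


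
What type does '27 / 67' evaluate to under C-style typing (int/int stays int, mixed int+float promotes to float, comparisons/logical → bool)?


Operand types: int / int
Rule: mixed int/float promotes to float; int/int stays int
Result type: int


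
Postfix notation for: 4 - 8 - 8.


Left to right (same or higher precedence on left)
Postfix: 4 8 - 8 -


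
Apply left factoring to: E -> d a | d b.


Common prefix: 'd'
Factored: E -> d E', E' -> a | b


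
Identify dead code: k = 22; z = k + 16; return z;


k is read by z's definition; z is returned
No dead code


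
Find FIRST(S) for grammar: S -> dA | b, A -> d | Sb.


Per alternative of S: FIRST(dA) = {d}; FIRST(b) = {b}
FIRST(S) = {b, d}


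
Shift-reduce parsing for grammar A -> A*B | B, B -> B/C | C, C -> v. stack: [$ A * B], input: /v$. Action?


'/' can extend B; shift to build B -> B/C
Action: shift


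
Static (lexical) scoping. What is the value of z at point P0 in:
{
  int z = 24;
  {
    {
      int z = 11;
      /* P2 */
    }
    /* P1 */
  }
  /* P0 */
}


z declared in the same block as P0
z = 24


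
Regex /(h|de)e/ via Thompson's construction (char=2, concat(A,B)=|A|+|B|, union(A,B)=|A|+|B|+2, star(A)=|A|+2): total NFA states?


Syntax tree has 4 char leaf(s), 1 union(s), 0 star(s)
chars contribute 4×2 = 8; each union adds +2; each star adds +2
Total: 8 + 2 + 0 = 10 states


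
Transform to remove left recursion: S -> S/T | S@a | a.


Left-recursive alternatives: S/T, S@a; non-recursive: a
Introduce S': S -> aS', S' -> /TS' | @aS' | ε


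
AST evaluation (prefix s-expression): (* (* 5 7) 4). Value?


Evaluate inner: (* 5 7) = 35
Evaluate root: (* 35 4) = 140
Result: 140


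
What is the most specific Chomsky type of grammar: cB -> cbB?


LHS has context (more than one symbol) and |LHS| ≤ |RHS|
Classification: Type 1 (Context-Sensitive)


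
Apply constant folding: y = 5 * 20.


5 * 20 = 100 at compile time
Optimized: y = 100


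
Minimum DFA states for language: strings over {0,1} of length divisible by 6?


Track length mod 6: states 0..5, accept at 0
Minimal DFA: 6 states


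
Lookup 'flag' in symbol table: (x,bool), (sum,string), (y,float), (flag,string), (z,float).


Lookup 'flag' → type string


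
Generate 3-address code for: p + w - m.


Break into single-operator statements:
t1 = p + w
t2 = t1 - m


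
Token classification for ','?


Pattern: delimiter/punctuation
Type: PUNCTUATION


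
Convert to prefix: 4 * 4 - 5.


left-to-right (same/higher precedence on left): tree is (- (* 4 4) 5)
Prefix: - * 4 4 5


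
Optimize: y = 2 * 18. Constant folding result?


2 * 18 = 36 at compile time
Optimized: y = 36


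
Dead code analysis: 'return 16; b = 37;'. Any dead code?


statement follows a return and is unreachable
Dead: 'b = 37'


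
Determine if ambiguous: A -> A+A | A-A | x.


'x+x-x' has two parse trees (no precedence encoded between + and -)
Ambiguous


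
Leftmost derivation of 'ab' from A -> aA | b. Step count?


Derivation: A => aA => ab
Steps: 2


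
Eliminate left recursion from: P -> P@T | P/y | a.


Left-recursive alternatives: P@T, P/y; non-recursive: a
Introduce P': P -> aP', P' -> @TP' | /yP' | ε


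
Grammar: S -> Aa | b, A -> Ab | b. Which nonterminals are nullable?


A nonterminal is nullable iff some alternative derives ε (directly, or every symbol in it is nullable)
Nullable: {}


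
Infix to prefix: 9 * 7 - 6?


left-to-right (same/higher precedence on left): tree is (- (* 9 7) 6)
Prefix: - * 9 7 6


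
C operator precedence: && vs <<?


'<<' is shift (level 8); '&&' is logical AND (level 2)
Higher level binds tighter
'<<' has higher precedence than '&&'


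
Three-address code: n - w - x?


Break into single-operator statements:
t1 = n - w
t2 = t1 - x


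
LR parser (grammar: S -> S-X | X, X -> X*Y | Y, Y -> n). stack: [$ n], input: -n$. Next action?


'n' on top is the handle for Y -> n
Action: reduce (Y -> n)


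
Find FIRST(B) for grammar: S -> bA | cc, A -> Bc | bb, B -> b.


Per alternative of B: FIRST(b) = {b}
FIRST(B) = {b}


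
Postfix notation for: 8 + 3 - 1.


Left to right (same or higher precedence on left)
Postfix: 8 3 + 1 -


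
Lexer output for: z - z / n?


Scan left to right, longest-match per lexeme
Tokens: ID(z), OP(-), ID(z), OP(/), ID(n)


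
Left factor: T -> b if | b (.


Common prefix: 'b'
Factored: T -> b T', T' -> if | (


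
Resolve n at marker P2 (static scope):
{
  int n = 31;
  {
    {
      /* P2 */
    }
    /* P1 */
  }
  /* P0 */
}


P2's block does not declare n; resolves to the enclosing declaration at depth 0
n = 31


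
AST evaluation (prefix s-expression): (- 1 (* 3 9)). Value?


Evaluate inner: (* 3 9) = 27
Evaluate root: (- 1 27) = -26
Result: -26


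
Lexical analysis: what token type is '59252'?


Pattern: digits only
Type: INTEGER_LITERAL


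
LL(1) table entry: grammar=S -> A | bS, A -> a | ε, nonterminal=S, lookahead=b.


For [S, b]: 'b' ∈ FIRST(bS)
Entry: S -> bS


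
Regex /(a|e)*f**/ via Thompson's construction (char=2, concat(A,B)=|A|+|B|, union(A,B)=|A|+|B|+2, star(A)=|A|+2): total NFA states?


Syntax tree has 3 char leaf(s), 1 union(s), 3 star(s)
chars contribute 3×2 = 6; each union adds +2; each star adds +2
Total: 6 + 2 + 6 = 14 states


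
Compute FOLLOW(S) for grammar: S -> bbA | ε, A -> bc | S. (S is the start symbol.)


$ ∈ FOLLOW(S). For each A -> αBβ: add FIRST(β)\{ε} to FOLLOW(B); if β nullable, add FOLLOW(A).
FOLLOW(S) = {$}


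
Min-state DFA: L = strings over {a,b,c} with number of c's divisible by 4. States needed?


Track (count of c) mod 4: states 0..3, accept at 0
Minimal DFA: 4 states


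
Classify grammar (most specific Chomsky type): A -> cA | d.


Right-linear: every RHS is a terminal or a terminal followed by one nonterminal
Classification: Type 3 (Regular)


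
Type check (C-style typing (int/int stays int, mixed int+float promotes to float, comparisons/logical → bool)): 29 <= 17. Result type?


Operand types: int <= int
Rule: comparison yields bool
Result type: bool


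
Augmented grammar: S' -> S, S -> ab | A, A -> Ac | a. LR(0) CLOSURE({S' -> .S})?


Start: S' -> .S
For each item with dot before a nonterminal B, add B -> .γ for every B-production
Closure: [S' -> .S, S -> .ab, S -> .A, A -> .Ac, A -> .a]


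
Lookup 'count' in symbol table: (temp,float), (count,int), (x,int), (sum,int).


Lookup 'count' → type int


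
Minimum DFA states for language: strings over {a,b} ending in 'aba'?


Track the longest suffix of input matching a prefix of 'aba': 4 classes (prefixes of length 0..3)
Minimal DFA: 4 states


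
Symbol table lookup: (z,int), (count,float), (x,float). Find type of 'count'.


Lookup 'count' → type float


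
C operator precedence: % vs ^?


'%' is multiplicative (level 10); '^' is bitwise XOR (level 4)
Higher level binds tighter
'%' has higher precedence than '^'


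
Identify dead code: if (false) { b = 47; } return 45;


condition is constant false, so the whole block is unreachable
Dead: 'if (false) { b = 47; }'


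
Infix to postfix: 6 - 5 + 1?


Left to right (same or higher precedence on left)
Postfix: 6 5 - 1 +


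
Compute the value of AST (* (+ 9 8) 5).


Evaluate inner: (+ 9 8) = 17
Evaluate root: (* 17 5) = 85
Result: 85


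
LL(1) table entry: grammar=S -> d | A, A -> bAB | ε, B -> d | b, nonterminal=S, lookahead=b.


For [S, b]: 'b' ∈ FIRST(A)
Entry: S -> A


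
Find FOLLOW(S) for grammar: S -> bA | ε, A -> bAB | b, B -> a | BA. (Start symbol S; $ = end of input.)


$ ∈ FOLLOW(S). For each A -> αBβ: add FIRST(β)\{ε} to FOLLOW(B); if β nullable, add FOLLOW(A).
FOLLOW(S) = {$}


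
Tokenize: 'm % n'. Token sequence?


Scan left to right, longest-match per lexeme
Tokens: ID(m), OP(%), ID(n)


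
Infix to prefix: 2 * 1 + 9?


left-to-right (same/higher precedence on left): tree is (+ (* 2 1) 9)
Prefix: + * 2 1 9


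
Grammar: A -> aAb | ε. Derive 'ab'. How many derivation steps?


Derivation: A => aAb => ab
Steps: 2


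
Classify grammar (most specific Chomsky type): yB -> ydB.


LHS has context (more than one symbol) and |LHS| ≤ |RHS|
Classification: Type 1 (Context-Sensitive)


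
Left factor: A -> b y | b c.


Common prefix: 'b'
Factored: A -> b A', A' -> y | c


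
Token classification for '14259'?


Pattern: digits only
Type: INTEGER_LITERAL


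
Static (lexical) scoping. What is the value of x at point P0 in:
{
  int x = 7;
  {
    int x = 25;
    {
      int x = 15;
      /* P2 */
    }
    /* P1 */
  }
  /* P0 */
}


x declared in the same block as P0
x = 7


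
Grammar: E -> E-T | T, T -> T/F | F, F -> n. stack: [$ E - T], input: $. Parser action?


handle 'E-T' on top; lookahead ∈ FOLLOW(E) = {-, $}
Action: reduce (E -> E-T)


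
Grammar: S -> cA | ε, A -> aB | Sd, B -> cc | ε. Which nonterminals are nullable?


A nonterminal is nullable iff some alternative derives ε (directly, or every symbol in it is nullable)
Nullable: {B, S}


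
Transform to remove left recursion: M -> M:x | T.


Left-recursive alternatives: M:x; non-recursive: T
Introduce M': M -> TM', M' -> :xM' | ε


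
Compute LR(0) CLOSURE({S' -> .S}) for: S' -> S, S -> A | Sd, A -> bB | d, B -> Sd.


Start: S' -> .S
For each item with dot before a nonterminal B, add B -> .γ for every B-production
Closure: [S' -> .S, S -> .A, S -> .Sd, A -> .bB, A -> .d]


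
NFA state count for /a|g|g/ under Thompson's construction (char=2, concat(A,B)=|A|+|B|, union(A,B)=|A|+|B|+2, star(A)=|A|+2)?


Syntax tree has 3 char leaf(s), 2 union(s), 0 star(s)
chars contribute 3×2 = 6; each union adds +2; each star adds +2
Total: 6 + 4 + 0 = 10 states


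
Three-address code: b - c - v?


Break into single-operator statements:
t1 = b - c
t2 = t1 - v


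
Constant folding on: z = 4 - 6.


4 - 6 = -2 at compile time
Optimized: z = -2


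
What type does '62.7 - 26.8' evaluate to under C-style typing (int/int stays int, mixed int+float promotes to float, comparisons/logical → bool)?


Operand types: float - float
Rule: mixed int/float promotes to float; int/int stays int
Result type: float


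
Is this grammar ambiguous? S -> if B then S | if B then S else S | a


dangling else: 'if B then if B then a else a' parses two ways
Ambiguous


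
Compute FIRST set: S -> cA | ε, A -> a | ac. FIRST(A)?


Per alternative of A: FIRST(a) = {a}; FIRST(ac) = {a}
FIRST(A) = {a}


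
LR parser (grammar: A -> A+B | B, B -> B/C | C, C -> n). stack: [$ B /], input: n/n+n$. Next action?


no handle; shift 'n'
Action: shift


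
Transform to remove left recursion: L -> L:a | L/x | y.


Left-recursive alternatives: L:a, L/x; non-recursive: y
Introduce L': L -> yL', L' -> :aL' | /xL' | ε


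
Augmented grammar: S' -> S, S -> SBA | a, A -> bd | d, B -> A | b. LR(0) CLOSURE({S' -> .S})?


Start: S' -> .S
For each item with dot before a nonterminal B, add B -> .γ for every B-production
Closure: [S' -> .S, S -> .SBA, S -> .a]


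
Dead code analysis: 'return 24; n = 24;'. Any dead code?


statement follows a return and is unreachable
Dead: 'n = 24'


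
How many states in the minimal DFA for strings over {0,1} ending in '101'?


Track the longest suffix of input matching a prefix of '101': 4 classes (prefixes of length 0..3)
Minimal DFA: 4 states


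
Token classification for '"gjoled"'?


Pattern: double-quoted sequence
Type: STRING_LITERAL


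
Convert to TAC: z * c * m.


Break into single-operator statements:
t1 = z * c
t2 = t1 * m


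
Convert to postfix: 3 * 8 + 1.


Left to right (same or higher precedence on left)
Postfix: 3 8 * 1 +


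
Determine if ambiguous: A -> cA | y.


right-linear, alternatives start with distinct terminals 'c' vs 'y': unique leftmost derivation
Unambiguous


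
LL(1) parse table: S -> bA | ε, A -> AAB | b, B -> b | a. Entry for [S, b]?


For [S, b]: 'b' ∈ FIRST(bA)
Entry: S -> bA


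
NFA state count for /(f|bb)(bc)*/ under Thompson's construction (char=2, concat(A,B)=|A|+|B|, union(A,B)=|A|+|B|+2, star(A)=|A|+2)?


Syntax tree has 5 char leaf(s), 1 union(s), 1 star(s)
chars contribute 5×2 = 10; each union adds +2; each star adds +2
Total: 10 + 2 + 2 = 14 states
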